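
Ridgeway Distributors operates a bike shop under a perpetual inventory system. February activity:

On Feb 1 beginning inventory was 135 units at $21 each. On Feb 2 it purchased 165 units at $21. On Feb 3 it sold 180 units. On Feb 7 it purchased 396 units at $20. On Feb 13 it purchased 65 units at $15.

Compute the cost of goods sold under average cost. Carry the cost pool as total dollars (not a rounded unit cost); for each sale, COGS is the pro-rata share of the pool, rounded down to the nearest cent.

COGS = $3,780.00

After Feb 1: 135 on hand, pool $2,835.00 (≈ $21.0000 each)
After Feb 2: 300 on hand, pool $6,300.00 (≈ $21.0000 each)
Feb 3, sell 180: 180/300 × $6,300.00 → $3,780.00
After Feb 7: 516 on hand, pool $10,440.00 (≈ $20.2326 each)
After Feb 13: 581 on hand, pool $11,415.00 (≈ $19.6472 each)
Ending inventory (cost pool remaining) = $11,415.00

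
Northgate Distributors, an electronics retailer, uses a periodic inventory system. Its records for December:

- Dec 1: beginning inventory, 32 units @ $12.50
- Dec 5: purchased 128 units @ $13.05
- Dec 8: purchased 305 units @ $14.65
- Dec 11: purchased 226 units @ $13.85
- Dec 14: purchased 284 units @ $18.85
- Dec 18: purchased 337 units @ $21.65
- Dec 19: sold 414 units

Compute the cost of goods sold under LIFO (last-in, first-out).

Dec 19, 414 sold [LIFO — newest first]: 337 @ $21.65 + 77 @ $18.85 = $8,747.50
Ending inventory: 32 @ $12.50 + 128 @ $13.05 + 305 @ $14.65 + 226 @ $13.85 + 207 @ $18.85 = $13,570.70

COGS = $8,747.50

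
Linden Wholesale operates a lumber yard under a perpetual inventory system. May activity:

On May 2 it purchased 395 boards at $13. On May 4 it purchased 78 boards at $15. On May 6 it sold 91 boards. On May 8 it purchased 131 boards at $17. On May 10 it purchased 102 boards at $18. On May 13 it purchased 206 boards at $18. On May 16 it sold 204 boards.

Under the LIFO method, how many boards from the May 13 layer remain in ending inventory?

2

May 6, 91 sold [LIFO — newest first]: 78 @ $15 + 13 @ $13 = $1,339
May 16, 204 sold [LIFO — newest first]: 204 @ $18 = $3,672
Total COGS = $1,339 + $3,672 = $5,011
Ending inventory: 382 @ $13 + 131 @ $17 + 102 @ $18 + 2 @ $18 = $9,065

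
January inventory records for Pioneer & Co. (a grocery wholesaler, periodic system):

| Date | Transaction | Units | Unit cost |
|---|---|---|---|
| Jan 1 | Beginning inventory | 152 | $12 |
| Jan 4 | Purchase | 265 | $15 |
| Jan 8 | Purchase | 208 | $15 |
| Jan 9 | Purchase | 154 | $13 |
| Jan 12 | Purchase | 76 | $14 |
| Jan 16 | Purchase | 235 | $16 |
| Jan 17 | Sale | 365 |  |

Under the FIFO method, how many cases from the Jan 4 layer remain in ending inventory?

Jan 17, 365 sold [FIFO — oldest first]: 152 @ $12 + 213 @ $15 = $5,019
Ending inventory: 52 @ $15 + 208 @ $15 + 154 @ $13 + 76 @ $14 + 235 @ $16 = $10,726
Check: goods available $15,745 = COGS $5,019 + ending $10,726

52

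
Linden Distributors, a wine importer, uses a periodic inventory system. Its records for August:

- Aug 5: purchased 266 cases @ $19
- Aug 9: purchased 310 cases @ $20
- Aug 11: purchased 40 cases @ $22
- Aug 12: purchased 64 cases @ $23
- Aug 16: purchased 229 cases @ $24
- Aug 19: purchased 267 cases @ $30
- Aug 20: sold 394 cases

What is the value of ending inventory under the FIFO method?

Ending inventory = $19,498

Aug 20, 394 sold [FIFO — oldest first]: 266 @ $19 + 128 @ $20 = $7,614
Ending inventory: 182 @ $20 + 40 @ $22 + 64 @ $23 + 229 @ $24 + 267 @ $30 = $19,498
Check: goods available $27,112 = COGS $7,614 + ending $19,498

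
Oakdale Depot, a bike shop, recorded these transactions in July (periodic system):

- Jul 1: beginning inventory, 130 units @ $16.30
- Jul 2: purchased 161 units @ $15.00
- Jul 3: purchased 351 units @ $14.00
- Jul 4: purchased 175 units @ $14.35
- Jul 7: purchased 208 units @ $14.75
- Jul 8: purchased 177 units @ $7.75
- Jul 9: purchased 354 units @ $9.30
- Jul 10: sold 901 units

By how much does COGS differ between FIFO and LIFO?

FIFO COGS: 130 @ $16.30 + 161 @ $15.00 + 351 @ $14.00 + 175 @ $14.35 + 84 @ $14.75 = $13,198.25
LIFO COGS: 354 @ $9.30 + 177 @ $7.75 + 208 @ $14.75 + 162 @ $14.35 = $10,056.65
Difference = |$13,198.25 − $10,056.65| = $3,141.60

$3,141.60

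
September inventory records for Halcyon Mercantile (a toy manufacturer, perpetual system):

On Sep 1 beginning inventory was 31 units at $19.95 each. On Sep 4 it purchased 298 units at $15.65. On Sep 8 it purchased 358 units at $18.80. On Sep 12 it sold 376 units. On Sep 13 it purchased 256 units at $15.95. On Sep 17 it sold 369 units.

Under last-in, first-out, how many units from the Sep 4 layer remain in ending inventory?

167

Sep 12, 376 sold [LIFO — newest first]: 358 @ $18.80 + 18 @ $15.65 = $7,012.10
Sep 17, 369 sold [LIFO — newest first]: 256 @ $15.95 + 113 @ $15.65 = $5,851.65
Total COGS = $7,012.10 + $5,851.65 = $12,863.75
Ending inventory: 31 @ $19.95 + 167 @ $15.65 = $3,232.00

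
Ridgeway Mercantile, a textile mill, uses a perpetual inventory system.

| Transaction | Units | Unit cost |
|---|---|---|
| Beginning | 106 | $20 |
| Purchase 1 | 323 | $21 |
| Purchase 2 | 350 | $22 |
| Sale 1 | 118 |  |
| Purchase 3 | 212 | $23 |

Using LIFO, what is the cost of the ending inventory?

Sale 1 (118) [LIFO — newest first]: 118 @ $22 = $2,596
Ending inventory: 106 @ $20 + 323 @ $21 + 232 @ $22 + 212 @ $23 = $18,883

Ending inventory = $18,883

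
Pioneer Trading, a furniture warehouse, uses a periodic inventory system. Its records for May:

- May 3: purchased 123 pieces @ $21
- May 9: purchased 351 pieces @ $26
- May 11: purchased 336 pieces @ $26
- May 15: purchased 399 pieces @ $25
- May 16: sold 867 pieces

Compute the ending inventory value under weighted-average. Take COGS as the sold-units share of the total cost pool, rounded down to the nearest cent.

May 16, sell 867: 867/1209 × $30,420.00 → $21,814.83
Ending inventory (cost pool remaining) = $8,605.17
Check: goods available $30,420.00 = COGS $21,814.83 + ending $8,605.17

Ending inventory = $8,605.17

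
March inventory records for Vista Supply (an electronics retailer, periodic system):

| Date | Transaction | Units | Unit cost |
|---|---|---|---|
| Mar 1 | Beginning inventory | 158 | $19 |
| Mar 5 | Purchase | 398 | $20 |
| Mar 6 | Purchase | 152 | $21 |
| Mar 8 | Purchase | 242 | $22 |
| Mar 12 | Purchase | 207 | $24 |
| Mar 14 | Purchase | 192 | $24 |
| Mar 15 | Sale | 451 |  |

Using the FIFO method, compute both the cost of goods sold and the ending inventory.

Mar 15, 451 sold [FIFO — oldest first]: 158 @ $19 + 293 @ $20 = $8,862
Ending inventory: 105 @ $20 + 152 @ $21 + 242 @ $22 + 207 @ $24 + 192 @ $24 = $20,192

COGS = $8,862; ending inventory = $20,192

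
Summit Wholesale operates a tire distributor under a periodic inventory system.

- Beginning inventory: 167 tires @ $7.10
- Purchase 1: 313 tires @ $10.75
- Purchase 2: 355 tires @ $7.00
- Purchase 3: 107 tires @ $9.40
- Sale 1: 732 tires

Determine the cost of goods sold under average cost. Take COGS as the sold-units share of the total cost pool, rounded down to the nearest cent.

COGS = $6,248.61

Sale 1, sell 732: 732/942 × $8,041.25 → $6,248.61
Ending inventory (cost pool remaining) = $1,792.64
Check: goods available $8,041.25 = COGS $6,248.61 + ending $1,792.64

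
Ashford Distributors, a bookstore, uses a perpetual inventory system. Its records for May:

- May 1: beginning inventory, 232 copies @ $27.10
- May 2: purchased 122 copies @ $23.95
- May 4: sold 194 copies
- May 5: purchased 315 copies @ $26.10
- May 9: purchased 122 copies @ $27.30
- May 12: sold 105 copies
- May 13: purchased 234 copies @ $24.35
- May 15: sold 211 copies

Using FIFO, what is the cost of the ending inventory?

Ending inventory = $13,178.40

May 4, 194 sold [FIFO — oldest first]: 194 @ $27.10 = $5,257.40
May 12, 105 sold [FIFO — oldest first]: 38 @ $27.10 + 67 @ $23.95 = $2,634.45
May 15, 211 sold [FIFO — oldest first]: 55 @ $23.95 + 156 @ $26.10 = $5,388.85
Total COGS = $5,257.40 + $2,634.45 + $5,388.85 = $13,280.70
Ending inventory: 159 @ $26.10 + 122 @ $27.30 + 234 @ $24.35 = $13,178.40
Check: goods available $26,459.10 = COGS $13,280.70 + ending $13,178.40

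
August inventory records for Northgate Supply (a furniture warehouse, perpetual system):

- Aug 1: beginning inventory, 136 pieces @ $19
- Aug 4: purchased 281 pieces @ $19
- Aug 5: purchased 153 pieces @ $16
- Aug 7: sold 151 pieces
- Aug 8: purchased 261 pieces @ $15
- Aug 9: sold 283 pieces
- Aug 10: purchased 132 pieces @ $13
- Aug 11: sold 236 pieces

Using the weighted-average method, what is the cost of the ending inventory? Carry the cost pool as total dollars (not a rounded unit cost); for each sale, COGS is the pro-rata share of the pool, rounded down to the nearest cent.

After Aug 1: 136 on hand, pool $2,584.00 (≈ $19.0000 each)
After Aug 4: 417 on hand, pool $7,923.00 (≈ $19.0000 each)
After Aug 5: 570 on hand, pool $10,371.00 (≈ $18.1947 each)
Aug 7, sell 151: 151/570 × $10,371.00 → $2,747.40
After Aug 8: 680 on hand, pool $11,538.60 (≈ $16.9685 each)
Aug 9, sell 283: 283/680 × $11,538.60 → $4,802.09
After Aug 10: 529 on hand, pool $8,452.51 (≈ $15.9783 each)
Aug 11, sell 236: 236/529 × $8,452.51 → $3,770.87
Total COGS = $2,747.40 + $4,802.09 + $3,770.87 = $11,320.36
Ending inventory (cost pool remaining) = $4,681.64

Ending inventory = $4,681.64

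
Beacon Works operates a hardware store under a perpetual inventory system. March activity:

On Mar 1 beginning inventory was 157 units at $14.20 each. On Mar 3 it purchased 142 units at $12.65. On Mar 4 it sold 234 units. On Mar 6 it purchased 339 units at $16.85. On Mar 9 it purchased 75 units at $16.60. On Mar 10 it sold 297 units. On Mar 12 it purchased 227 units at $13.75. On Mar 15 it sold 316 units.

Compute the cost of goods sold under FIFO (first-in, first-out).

COGS = $12,825.35

Mar 4, 234 sold [FIFO — oldest first]: 157 @ $14.20 + 77 @ $12.65 = $3,203.45
Mar 10, 297 sold [FIFO — oldest first]: 65 @ $12.65 + 232 @ $16.85 = $4,731.45
Mar 15, 316 sold [FIFO — oldest first]: 107 @ $16.85 + 75 @ $16.60 + 134 @ $13.75 = $4,890.45
Total COGS = $3,203.45 + $4,731.45 + $4,890.45 = $12,825.35
Ending inventory: 93 @ $13.75 = $1,278.75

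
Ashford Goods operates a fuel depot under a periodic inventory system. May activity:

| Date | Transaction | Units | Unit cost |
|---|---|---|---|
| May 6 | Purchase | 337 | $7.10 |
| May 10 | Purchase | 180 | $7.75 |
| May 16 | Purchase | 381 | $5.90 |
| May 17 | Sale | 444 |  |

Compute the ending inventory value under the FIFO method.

Ending inventory = $2,813.65

May 17, 444 sold [FIFO — oldest first]: 337 @ $7.10 + 107 @ $7.75 = $3,221.95
Ending inventory: 73 @ $7.75 + 381 @ $5.90 = $2,813.65
Check: goods available $6,035.60 = COGS $3,221.95 + ending $2,813.65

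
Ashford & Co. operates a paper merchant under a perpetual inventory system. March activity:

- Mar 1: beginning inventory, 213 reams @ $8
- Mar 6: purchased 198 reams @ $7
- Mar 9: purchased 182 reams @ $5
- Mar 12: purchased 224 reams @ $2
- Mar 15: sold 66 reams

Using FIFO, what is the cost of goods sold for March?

Mar 15, 66 sold [FIFO — oldest first]: 66 @ $8 = $528
Ending inventory: 147 @ $8 + 198 @ $7 + 182 @ $5 + 224 @ $2 = $3,920
Check: goods available $4,448 = COGS $528 + ending $3,920

COGS = $528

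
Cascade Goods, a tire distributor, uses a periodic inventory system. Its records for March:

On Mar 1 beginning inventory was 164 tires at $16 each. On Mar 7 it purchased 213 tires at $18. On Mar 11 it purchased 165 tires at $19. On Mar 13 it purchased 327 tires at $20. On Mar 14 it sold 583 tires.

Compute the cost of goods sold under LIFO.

Mar 14, 583 sold [LIFO — newest first]: 327 @ $20 + 165 @ $19 + 91 @ $18 = $11,313
Ending inventory: 164 @ $16 + 122 @ $18 = $4,820
Check: goods available $16,133 = COGS $11,313 + ending $4,820

COGS = $11,313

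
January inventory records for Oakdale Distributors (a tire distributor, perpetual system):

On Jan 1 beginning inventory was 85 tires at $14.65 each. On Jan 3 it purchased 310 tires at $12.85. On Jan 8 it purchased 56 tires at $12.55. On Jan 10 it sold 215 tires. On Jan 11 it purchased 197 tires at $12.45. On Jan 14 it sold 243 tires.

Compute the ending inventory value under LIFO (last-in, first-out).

Jan 10, 215 sold [LIFO — newest first]: 56 @ $12.55 + 159 @ $12.85 = $2,745.95
Jan 14, 243 sold [LIFO — newest first]: 197 @ $12.45 + 46 @ $12.85 = $3,043.75
Total COGS = $2,745.95 + $3,043.75 = $5,789.70
Ending inventory: 85 @ $14.65 + 105 @ $12.85 = $2,594.50

Ending inventory = $2,594.50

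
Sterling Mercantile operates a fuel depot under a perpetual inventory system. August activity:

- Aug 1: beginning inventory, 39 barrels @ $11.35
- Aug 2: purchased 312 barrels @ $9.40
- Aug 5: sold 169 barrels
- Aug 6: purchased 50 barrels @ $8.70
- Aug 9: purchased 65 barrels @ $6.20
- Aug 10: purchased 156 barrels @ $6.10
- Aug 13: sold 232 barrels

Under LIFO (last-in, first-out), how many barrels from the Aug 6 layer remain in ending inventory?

39

Aug 5, 169 sold [LIFO — newest first]: 169 @ $9.40 = $1,588.60
Aug 13, 232 sold [LIFO — newest first]: 156 @ $6.10 + 65 @ $6.20 + 11 @ $8.70 = $1,450.30
Total COGS = $1,588.60 + $1,450.30 = $3,038.90
Ending inventory: 39 @ $11.35 + 143 @ $9.40 + 39 @ $8.70 = $2,126.15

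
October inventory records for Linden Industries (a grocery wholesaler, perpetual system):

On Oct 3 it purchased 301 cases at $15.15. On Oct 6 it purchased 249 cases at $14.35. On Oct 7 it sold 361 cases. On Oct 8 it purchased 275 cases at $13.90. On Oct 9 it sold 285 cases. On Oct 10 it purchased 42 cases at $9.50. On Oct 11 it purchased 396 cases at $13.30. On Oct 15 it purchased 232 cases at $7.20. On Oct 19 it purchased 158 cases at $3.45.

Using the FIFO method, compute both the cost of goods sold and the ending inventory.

COGS = $9,467.70; ending inventory = $10,369.40

Oct 7, 361 sold [FIFO — oldest first]: 301 @ $15.15 + 60 @ $14.35 = $5,421.15
Oct 9, 285 sold [FIFO — oldest first]: 189 @ $14.35 + 96 @ $13.90 = $4,046.55
Total COGS = $5,421.15 + $4,046.55 = $9,467.70
Ending inventory: 179 @ $13.90 + 42 @ $9.50 + 396 @ $13.30 + 232 @ $7.20 + 158 @ $3.45 = $10,369.40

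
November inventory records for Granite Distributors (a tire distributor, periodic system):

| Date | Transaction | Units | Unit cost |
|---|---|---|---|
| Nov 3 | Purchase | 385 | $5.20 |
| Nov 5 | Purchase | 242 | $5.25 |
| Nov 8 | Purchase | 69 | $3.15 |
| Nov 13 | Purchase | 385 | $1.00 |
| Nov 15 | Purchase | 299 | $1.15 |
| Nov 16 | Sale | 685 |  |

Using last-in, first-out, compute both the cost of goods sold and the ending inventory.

Nov 16, 685 sold [LIFO — newest first]: 299 @ $1.15 + 385 @ $1.00 + 1 @ $3.15 = $732.00
Ending inventory: 385 @ $5.20 + 242 @ $5.25 + 68 @ $3.15 = $3,486.70

COGS = $732.00; ending inventory = $3,486.70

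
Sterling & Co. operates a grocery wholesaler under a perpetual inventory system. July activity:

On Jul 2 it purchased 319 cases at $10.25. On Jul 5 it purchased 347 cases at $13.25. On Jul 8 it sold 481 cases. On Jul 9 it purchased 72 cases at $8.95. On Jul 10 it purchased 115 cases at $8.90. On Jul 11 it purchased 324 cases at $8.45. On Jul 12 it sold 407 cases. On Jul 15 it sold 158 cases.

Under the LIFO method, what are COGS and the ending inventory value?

COGS = $10,930.45; ending inventory = $1,342.75

Jul 8, 481 sold [LIFO — newest first]: 347 @ $13.25 + 134 @ $10.25 = $5,971.25
Jul 12, 407 sold [LIFO — newest first]: 324 @ $8.45 + 83 @ $8.90 = $3,476.50
Jul 15, 158 sold [LIFO — newest first]: 32 @ $8.90 + 72 @ $8.95 + 54 @ $10.25 = $1,482.70
Total COGS = $5,971.25 + $3,476.50 + $1,482.70 = $10,930.45
Ending inventory: 131 @ $10.25 = $1,342.75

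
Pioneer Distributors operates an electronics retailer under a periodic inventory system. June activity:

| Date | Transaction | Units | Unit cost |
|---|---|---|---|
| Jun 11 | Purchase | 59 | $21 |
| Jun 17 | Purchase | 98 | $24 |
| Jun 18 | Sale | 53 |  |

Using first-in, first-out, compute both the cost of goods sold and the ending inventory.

Jun 18, 53 sold [FIFO — oldest first]: 53 @ $21 = $1,113
Ending inventory: 6 @ $21 + 98 @ $24 = $2,478
Check: goods available $3,591 = COGS $1,113 + ending $2,478

COGS = $1,113; ending inventory = $2,478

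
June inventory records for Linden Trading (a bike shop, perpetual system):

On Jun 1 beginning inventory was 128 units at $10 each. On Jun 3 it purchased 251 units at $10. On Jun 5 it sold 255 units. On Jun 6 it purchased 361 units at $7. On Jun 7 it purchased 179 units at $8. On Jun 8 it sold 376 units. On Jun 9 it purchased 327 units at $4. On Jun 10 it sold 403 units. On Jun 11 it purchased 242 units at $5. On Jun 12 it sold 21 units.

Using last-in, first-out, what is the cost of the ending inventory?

Ending inventory = $2,961

Jun 5, 255 sold [LIFO — newest first]: 251 @ $10 + 4 @ $10 = $2,550
Jun 8, 376 sold [LIFO — newest first]: 179 @ $8 + 197 @ $7 = $2,811
Jun 10, 403 sold [LIFO — newest first]: 327 @ $4 + 76 @ $7 = $1,840
Jun 12, 21 sold [LIFO — newest first]: 21 @ $5 = $105
Total COGS = $2,550 + $2,811 + $1,840 + $105 = $7,306
Ending inventory: 124 @ $10 + 88 @ $7 + 221 @ $5 = $2,961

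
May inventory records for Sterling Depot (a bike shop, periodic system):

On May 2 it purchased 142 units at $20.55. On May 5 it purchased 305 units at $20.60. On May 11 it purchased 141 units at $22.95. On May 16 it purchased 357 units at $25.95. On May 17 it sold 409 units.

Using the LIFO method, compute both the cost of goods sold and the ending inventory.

May 17, 409 sold [LIFO — newest first]: 357 @ $25.95 + 52 @ $22.95 = $10,457.55
Ending inventory: 142 @ $20.55 + 305 @ $20.60 + 89 @ $22.95 = $11,243.65

COGS = $10,457.55; ending inventory = $11,243.65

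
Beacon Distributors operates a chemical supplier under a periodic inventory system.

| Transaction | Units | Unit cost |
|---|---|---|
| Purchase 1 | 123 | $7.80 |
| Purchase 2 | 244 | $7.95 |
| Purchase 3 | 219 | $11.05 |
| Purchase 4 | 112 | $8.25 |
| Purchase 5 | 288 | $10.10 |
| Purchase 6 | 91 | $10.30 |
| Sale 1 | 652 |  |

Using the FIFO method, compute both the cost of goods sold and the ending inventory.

COGS = $5,863.65; ending inventory = $4,225.60

Sale 1 (652) [FIFO — oldest first]: 123 @ $7.80 + 244 @ $7.95 + 219 @ $11.05 + 66 @ $8.25 = $5,863.65
Ending inventory: 46 @ $8.25 + 288 @ $10.10 + 91 @ $10.30 = $4,225.60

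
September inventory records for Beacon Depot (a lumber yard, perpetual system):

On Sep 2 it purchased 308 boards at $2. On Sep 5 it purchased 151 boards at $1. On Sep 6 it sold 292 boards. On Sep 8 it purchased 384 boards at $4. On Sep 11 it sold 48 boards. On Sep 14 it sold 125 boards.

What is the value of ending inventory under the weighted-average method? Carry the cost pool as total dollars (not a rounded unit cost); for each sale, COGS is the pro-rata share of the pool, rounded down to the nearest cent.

Ending inventory = $1,245.20

After Sep 2: 308 on hand, pool $616.00 (≈ $2.0000 each)
After Sep 5: 459 on hand, pool $767.00 (≈ $1.6710 each)
Sep 6, sell 292: 292/459 × $767.00 → $487.93
After Sep 8: 551 on hand, pool $1,815.07 (≈ $3.2941 each)
Sep 11, sell 48: 48/551 × $1,815.07 → $158.11
Sep 14, sell 125: 125/503 × $1,656.96 → $411.76
Total COGS = $487.93 + $158.11 + $411.76 = $1,057.80
Ending inventory (cost pool remaining) = $1,245.20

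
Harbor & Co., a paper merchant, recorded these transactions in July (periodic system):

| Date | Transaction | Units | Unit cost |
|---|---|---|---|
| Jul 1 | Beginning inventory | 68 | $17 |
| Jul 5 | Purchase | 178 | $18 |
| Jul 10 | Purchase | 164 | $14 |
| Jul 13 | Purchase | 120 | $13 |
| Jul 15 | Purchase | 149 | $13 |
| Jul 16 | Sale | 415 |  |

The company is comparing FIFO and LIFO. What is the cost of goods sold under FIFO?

FIFO COGS: 68 @ $17 + 178 @ $18 + 164 @ $14 + 5 @ $13 = $6,721
LIFO COGS: 149 @ $13 + 120 @ $13 + 146 @ $14 = $5,541

COGS = $6,721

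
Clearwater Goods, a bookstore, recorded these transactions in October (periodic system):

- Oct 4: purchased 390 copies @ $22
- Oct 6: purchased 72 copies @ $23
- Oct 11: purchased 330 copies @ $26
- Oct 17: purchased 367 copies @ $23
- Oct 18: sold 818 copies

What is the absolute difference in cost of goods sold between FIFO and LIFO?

FIFO COGS: 390 @ $22 + 72 @ $23 + 330 @ $26 + 26 @ $23 = $19,414
LIFO COGS: 367 @ $23 + 330 @ $26 + 72 @ $23 + 49 @ $22 = $19,755
Difference = |$19,414 − $19,755| = $341

$341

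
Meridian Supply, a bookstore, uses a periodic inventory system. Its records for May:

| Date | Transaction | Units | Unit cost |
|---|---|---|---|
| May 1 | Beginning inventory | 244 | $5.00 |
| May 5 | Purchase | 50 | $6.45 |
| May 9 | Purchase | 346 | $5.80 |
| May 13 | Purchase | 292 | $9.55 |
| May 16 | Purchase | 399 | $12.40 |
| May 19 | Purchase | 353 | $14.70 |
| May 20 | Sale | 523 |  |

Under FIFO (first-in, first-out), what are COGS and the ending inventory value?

COGS = $2,870.70; ending inventory = $13,603.90

May 20, 523 sold [FIFO — oldest first]: 244 @ $5.00 + 50 @ $6.45 + 229 @ $5.80 = $2,870.70
Ending inventory: 117 @ $5.80 + 292 @ $9.55 + 399 @ $12.40 + 353 @ $14.70 = $13,603.90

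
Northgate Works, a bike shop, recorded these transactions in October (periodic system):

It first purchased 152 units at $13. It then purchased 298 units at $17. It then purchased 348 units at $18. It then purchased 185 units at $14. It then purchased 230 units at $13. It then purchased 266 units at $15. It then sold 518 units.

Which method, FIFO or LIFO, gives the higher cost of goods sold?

FIFO

FIFO COGS: 152 @ $13 + 298 @ $17 + 68 @ $18 = $8,266
LIFO COGS: 266 @ $15 + 230 @ $13 + 22 @ $14 = $7,288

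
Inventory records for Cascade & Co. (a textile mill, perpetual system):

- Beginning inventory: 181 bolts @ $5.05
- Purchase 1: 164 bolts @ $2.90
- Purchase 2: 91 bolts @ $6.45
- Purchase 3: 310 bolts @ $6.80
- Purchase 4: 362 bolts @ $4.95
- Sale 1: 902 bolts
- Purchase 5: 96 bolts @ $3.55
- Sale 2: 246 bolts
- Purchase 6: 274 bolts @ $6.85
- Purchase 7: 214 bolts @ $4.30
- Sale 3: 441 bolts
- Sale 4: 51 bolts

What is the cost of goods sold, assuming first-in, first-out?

Sale 1 (902) [FIFO — oldest first]: 181 @ $5.05 + 164 @ $2.90 + 91 @ $6.45 + 310 @ $6.80 + 156 @ $4.95 = $4,856.80
Sale 2 (246) [FIFO — oldest first]: 206 @ $4.95 + 40 @ $3.55 = $1,161.70
Sale 3 (441) [FIFO — oldest first]: 56 @ $3.55 + 274 @ $6.85 + 111 @ $4.30 = $2,553.00
Sale 4 (51) [FIFO — oldest first]: 51 @ $4.30 = $219.30
Total COGS = $4,856.80 + $1,161.70 + $2,553.00 + $219.30 = $8,790.80
Ending inventory: 52 @ $4.30 = $223.60

COGS = $8,790.80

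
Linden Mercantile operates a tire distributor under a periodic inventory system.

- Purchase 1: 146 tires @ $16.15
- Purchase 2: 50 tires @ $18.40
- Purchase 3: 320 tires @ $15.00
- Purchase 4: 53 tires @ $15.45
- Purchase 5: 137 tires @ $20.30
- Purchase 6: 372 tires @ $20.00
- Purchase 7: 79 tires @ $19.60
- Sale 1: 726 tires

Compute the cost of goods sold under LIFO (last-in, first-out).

COGS = $13,863.35

Sale 1 (726) [LIFO — newest first]: 79 @ $19.60 + 372 @ $20.00 + 137 @ $20.30 + 53 @ $15.45 + 85 @ $15.00 = $13,863.35
Ending inventory: 146 @ $16.15 + 50 @ $18.40 + 235 @ $15.00 = $6,802.90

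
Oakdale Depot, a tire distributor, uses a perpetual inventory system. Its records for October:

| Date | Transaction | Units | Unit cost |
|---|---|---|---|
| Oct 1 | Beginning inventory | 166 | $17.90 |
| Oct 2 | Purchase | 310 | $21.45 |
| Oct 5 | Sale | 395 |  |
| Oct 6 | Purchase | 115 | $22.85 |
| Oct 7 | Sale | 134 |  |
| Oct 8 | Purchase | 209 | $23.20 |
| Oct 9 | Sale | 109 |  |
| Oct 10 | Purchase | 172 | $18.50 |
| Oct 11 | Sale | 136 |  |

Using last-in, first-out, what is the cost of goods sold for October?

COGS = $16,183.65

Oct 5, 395 sold [LIFO — newest first]: 310 @ $21.45 + 85 @ $17.90 = $8,171.00
Oct 7, 134 sold [LIFO — newest first]: 115 @ $22.85 + 19 @ $17.90 = $2,967.85
Oct 9, 109 sold [LIFO — newest first]: 109 @ $23.20 = $2,528.80
Oct 11, 136 sold [LIFO — newest first]: 136 @ $18.50 = $2,516.00
Total COGS = $8,171.00 + $2,967.85 + $2,528.80 + $2,516.00 = $16,183.65
Ending inventory: 62 @ $17.90 + 100 @ $23.20 + 36 @ $18.50 = $4,095.80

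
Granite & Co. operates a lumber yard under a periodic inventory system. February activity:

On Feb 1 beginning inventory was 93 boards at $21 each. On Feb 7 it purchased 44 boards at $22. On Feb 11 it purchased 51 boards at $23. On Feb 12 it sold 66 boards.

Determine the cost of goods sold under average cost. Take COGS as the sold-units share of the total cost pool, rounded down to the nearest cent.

Feb 12, sell 66: 66/188 × $4,094.00 → $1,437.25
Ending inventory (cost pool remaining) = $2,656.75
Check: goods available $4,094.00 = COGS $1,437.25 + ending $2,656.75

COGS = $1,437.25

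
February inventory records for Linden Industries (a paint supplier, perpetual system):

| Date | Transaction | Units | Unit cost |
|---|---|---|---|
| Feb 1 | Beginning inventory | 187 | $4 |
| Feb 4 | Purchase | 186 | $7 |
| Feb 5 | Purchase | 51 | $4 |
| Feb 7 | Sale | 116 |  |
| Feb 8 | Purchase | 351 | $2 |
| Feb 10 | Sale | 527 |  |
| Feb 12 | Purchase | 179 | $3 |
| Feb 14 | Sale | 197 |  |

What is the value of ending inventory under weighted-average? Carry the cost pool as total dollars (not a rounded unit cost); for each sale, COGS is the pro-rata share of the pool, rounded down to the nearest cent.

After Feb 1: 187 on hand, pool $748.00 (≈ $4.0000 each)
After Feb 4: 373 on hand, pool $2,050.00 (≈ $5.4960 each)
After Feb 5: 424 on hand, pool $2,254.00 (≈ $5.3160 each)
Feb 7, sell 116: 116/424 × $2,254.00 → $616.66
After Feb 8: 659 on hand, pool $2,339.34 (≈ $3.5498 each)
Feb 10, sell 527: 527/659 × $2,339.34 → $1,870.76
After Feb 12: 311 on hand, pool $1,005.58 (≈ $3.2334 each)
Feb 14, sell 197: 197/311 × $1,005.58 → $636.97
Total COGS = $616.66 + $1,870.76 + $636.97 = $3,124.39
Ending inventory (cost pool remaining) = $368.61
Check: goods available $3,493.00 = COGS $3,124.39 + ending $368.61

Ending inventory = $368.61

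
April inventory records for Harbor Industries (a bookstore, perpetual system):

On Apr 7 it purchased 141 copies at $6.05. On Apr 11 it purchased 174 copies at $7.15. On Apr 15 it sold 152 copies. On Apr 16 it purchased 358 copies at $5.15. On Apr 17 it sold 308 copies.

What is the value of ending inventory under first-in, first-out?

Ending inventory = $1,096.95

Apr 15, 152 sold [FIFO — oldest first]: 141 @ $6.05 + 11 @ $7.15 = $931.70
Apr 17, 308 sold [FIFO — oldest first]: 163 @ $7.15 + 145 @ $5.15 = $1,912.20
Total COGS = $931.70 + $1,912.20 = $2,843.90
Ending inventory: 213 @ $5.15 = $1,096.95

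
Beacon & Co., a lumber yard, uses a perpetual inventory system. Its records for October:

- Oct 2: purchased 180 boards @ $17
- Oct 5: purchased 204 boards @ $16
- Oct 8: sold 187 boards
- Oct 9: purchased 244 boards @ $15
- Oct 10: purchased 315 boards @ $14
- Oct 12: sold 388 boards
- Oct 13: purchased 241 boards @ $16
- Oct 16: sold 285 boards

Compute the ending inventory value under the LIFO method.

Ending inventory = $5,237

Oct 8, 187 sold [LIFO — newest first]: 187 @ $16 = $2,992
Oct 12, 388 sold [LIFO — newest first]: 315 @ $14 + 73 @ $15 = $5,505
Oct 16, 285 sold [LIFO — newest first]: 241 @ $16 + 44 @ $15 = $4,516
Total COGS = $2,992 + $5,505 + $4,516 = $13,013
Ending inventory: 180 @ $17 + 17 @ $16 + 127 @ $15 = $5,237
Check: goods available $18,250 = COGS $13,013 + ending $5,237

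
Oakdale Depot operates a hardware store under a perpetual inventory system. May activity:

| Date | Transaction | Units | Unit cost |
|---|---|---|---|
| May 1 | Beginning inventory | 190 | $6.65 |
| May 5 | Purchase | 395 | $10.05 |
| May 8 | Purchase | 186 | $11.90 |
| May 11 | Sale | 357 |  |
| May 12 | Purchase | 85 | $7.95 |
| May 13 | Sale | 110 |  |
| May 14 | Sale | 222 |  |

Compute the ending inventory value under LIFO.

Ending inventory = $1,110.55

May 11, 357 sold [LIFO — newest first]: 186 @ $11.90 + 171 @ $10.05 = $3,931.95
May 13, 110 sold [LIFO — newest first]: 85 @ $7.95 + 25 @ $10.05 = $927.00
May 14, 222 sold [LIFO — newest first]: 199 @ $10.05 + 23 @ $6.65 = $2,152.90
Total COGS = $3,931.95 + $927.00 + $2,152.90 = $7,011.85
Ending inventory: 167 @ $6.65 = $1,110.55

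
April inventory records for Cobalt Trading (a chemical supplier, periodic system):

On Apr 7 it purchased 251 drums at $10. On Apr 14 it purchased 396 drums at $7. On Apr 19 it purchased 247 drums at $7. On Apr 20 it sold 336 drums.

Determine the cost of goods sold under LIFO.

COGS = $2,352

Apr 20, 336 sold [LIFO — newest first]: 247 @ $7 + 89 @ $7 = $2,352
Ending inventory: 251 @ $10 + 307 @ $7 = $4,659
Check: goods available $7,011 = COGS $2,352 + ending $4,659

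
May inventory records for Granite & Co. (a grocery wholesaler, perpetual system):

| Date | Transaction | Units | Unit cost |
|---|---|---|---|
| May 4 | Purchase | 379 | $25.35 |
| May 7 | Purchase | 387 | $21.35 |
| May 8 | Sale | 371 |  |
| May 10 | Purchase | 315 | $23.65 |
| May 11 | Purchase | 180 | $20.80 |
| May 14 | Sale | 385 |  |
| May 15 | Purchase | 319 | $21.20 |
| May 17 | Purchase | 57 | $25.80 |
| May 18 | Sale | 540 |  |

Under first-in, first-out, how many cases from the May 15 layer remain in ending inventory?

May 8, 371 sold [FIFO — oldest first]: 371 @ $25.35 = $9,404.85
May 14, 385 sold [FIFO — oldest first]: 8 @ $25.35 + 377 @ $21.35 = $8,251.75
May 18, 540 sold [FIFO — oldest first]: 10 @ $21.35 + 315 @ $23.65 + 180 @ $20.80 + 35 @ $21.20 = $12,149.25
Total COGS = $9,404.85 + $8,251.75 + $12,149.25 = $29,805.85
Ending inventory: 284 @ $21.20 + 57 @ $25.80 = $7,491.40
Check: goods available $37,297.25 = COGS $29,805.85 + ending $7,491.40

284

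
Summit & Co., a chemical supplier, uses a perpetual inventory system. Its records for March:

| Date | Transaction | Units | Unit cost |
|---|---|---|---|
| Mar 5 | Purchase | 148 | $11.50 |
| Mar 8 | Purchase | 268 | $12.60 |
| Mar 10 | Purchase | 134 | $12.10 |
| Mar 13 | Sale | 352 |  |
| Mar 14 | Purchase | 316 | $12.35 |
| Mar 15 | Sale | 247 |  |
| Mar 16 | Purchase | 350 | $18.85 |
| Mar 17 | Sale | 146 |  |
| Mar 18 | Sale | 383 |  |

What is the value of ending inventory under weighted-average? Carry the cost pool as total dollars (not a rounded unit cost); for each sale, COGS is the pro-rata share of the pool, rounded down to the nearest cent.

Ending inventory = $1,408.82

After Mar 5: 148 on hand, pool $1,702.00 (≈ $11.5000 each)
After Mar 8: 416 on hand, pool $5,078.80 (≈ $12.2087 each)
After Mar 10: 550 on hand, pool $6,700.20 (≈ $12.1822 each)
Mar 13, sell 352: 352/550 × $6,700.20 → $4,288.12
After Mar 14: 514 on hand, pool $6,314.68 (≈ $12.2854 each)
Mar 15, sell 247: 247/514 × $6,314.68 → $3,034.48
After Mar 16: 617 on hand, pool $9,877.70 (≈ $16.0092 each)
Mar 17, sell 146: 146/617 × $9,877.70 → $2,337.34
Mar 18, sell 383: 383/471 × $7,540.36 → $6,131.54
Total COGS = $4,288.12 + $3,034.48 + $2,337.34 + $6,131.54 = $15,791.48
Ending inventory (cost pool remaining) = $1,408.82
Check: goods available $17,200.30 = COGS $15,791.48 + ending $1,408.82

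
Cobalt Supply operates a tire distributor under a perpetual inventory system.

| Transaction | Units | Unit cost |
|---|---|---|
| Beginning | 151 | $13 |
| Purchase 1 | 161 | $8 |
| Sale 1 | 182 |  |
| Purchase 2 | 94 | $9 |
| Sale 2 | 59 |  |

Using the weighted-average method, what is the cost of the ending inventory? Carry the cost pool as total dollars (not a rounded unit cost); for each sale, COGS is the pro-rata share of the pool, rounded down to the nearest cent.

Ending inventory = $1,620.98

After Beginning: 151 on hand, pool $1,963.00 (≈ $13.0000 each)
After Purchase 1: 312 on hand, pool $3,251.00 (≈ $10.4199 each)
Sale 1, sell 182: 182/312 × $3,251.00 → $1,896.41
After Purchase 2: 224 on hand, pool $2,200.59 (≈ $9.8241 each)
Sale 2, sell 59: 59/224 × $2,200.59 → $579.61
Total COGS = $1,896.41 + $579.61 = $2,476.02
Ending inventory (cost pool remaining) = $1,620.98
Check: goods available $4,097.00 = COGS $2,476.02 + ending $1,620.98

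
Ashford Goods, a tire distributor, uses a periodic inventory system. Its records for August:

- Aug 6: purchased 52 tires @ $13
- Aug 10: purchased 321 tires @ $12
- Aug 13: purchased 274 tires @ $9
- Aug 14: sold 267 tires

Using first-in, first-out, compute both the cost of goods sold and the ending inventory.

COGS = $3,256; ending inventory = $3,738

Aug 14, 267 sold [FIFO — oldest first]: 52 @ $13 + 215 @ $12 = $3,256
Ending inventory: 106 @ $12 + 274 @ $9 = $3,738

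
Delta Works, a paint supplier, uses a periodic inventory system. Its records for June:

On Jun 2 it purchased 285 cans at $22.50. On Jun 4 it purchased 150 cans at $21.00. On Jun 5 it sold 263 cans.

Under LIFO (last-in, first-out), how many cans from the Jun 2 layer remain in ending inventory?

Jun 5, 263 sold [LIFO — newest first]: 150 @ $21.00 + 113 @ $22.50 = $5,692.50
Ending inventory: 172 @ $22.50 = $3,870.00

172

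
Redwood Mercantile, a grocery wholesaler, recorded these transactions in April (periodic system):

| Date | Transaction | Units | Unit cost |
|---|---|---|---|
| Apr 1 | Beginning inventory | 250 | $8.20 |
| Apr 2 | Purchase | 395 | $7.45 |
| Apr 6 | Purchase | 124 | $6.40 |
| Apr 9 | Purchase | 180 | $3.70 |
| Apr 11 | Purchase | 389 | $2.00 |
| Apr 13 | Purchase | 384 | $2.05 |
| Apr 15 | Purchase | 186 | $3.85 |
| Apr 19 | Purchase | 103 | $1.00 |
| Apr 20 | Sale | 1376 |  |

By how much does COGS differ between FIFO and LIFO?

FIFO COGS: 250 @ $8.20 + 395 @ $7.45 + 124 @ $6.40 + 180 @ $3.70 + 389 @ $2.00 + 38 @ $2.05 = $7,308.25
LIFO COGS: 103 @ $1.00 + 186 @ $3.85 + 384 @ $2.05 + 389 @ $2.00 + 180 @ $3.70 + 124 @ $6.40 + 10 @ $7.45 = $3,918.40
Difference = |$7,308.25 − $3,918.40| = $3,389.85

$3,389.85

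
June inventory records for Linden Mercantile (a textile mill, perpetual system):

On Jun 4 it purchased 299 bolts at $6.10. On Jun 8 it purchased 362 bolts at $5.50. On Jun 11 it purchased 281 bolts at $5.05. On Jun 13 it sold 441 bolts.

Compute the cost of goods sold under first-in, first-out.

COGS = $2,604.90

Jun 13, 441 sold [FIFO — oldest first]: 299 @ $6.10 + 142 @ $5.50 = $2,604.90
Ending inventory: 220 @ $5.50 + 281 @ $5.05 = $2,629.05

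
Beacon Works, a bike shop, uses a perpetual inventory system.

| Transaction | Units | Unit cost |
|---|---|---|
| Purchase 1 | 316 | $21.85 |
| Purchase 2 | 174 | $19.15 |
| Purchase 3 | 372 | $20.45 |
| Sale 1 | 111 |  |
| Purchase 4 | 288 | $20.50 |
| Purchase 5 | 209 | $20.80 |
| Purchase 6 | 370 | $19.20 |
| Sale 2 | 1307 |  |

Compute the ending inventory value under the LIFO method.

Ending inventory = $6,795.35

Sale 1 (111) [LIFO — newest first]: 111 @ $20.45 = $2,269.95
Sale 2 (1307) [LIFO — newest first]: 370 @ $19.20 + 209 @ $20.80 + 288 @ $20.50 + 261 @ $20.45 + 174 @ $19.15 + 5 @ $21.85 = $26,134.00
Total COGS = $2,269.95 + $26,134.00 = $28,403.95
Ending inventory: 311 @ $21.85 = $6,795.35
Check: goods available $35,199.30 = COGS $28,403.95 + ending $6,795.35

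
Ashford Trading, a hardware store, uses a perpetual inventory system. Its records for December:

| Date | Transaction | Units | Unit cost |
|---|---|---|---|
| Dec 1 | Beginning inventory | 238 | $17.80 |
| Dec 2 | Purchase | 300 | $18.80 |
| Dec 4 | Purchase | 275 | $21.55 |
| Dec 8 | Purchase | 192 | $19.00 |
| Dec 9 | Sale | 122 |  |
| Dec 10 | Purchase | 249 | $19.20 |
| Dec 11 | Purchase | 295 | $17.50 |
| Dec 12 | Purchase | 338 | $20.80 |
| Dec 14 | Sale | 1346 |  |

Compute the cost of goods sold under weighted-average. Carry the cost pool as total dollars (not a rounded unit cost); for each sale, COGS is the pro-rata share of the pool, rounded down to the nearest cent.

After Dec 1: 238 on hand, pool $4,236.40 (≈ $17.8000 each)
After Dec 2: 538 on hand, pool $9,876.40 (≈ $18.3576 each)
After Dec 4: 813 on hand, pool $15,802.65 (≈ $19.4375 each)
After Dec 8: 1005 on hand, pool $19,450.65 (≈ $19.3539 each)
Dec 9, sell 122: 122/1005 × $19,450.65 → $2,361.17
After Dec 10: 1132 on hand, pool $21,870.28 (≈ $19.3200 each)
After Dec 11: 1427 on hand, pool $27,032.78 (≈ $18.9438 each)
After Dec 12: 1765 on hand, pool $34,063.18 (≈ $19.2993 each)
Dec 14, sell 1346: 1346/1765 × $34,063.18 → $25,976.79
Total COGS = $2,361.17 + $25,976.79 = $28,337.96
Ending inventory (cost pool remaining) = $8,086.39
Check: goods available $36,424.35 = COGS $28,337.96 + ending $8,086.39

COGS = $28,337.96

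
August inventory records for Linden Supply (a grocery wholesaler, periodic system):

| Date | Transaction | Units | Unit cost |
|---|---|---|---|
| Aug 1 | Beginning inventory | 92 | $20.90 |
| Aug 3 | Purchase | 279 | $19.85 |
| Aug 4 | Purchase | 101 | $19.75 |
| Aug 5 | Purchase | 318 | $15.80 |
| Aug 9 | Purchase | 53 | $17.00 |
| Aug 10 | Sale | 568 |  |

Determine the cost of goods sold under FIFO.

COGS = $10,972.50

Aug 10, 568 sold [FIFO — oldest first]: 92 @ $20.90 + 279 @ $19.85 + 101 @ $19.75 + 96 @ $15.80 = $10,972.50
Ending inventory: 222 @ $15.80 + 53 @ $17.00 = $4,408.60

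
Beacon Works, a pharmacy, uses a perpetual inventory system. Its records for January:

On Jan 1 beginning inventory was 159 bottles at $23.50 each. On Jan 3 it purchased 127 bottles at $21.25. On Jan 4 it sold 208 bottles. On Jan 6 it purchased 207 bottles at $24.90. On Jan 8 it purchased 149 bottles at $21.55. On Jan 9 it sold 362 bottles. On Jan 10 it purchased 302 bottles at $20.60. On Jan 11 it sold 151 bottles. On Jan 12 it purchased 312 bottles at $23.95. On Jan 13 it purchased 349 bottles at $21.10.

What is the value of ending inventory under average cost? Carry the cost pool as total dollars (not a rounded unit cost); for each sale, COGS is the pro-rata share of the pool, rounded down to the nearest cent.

Ending inventory = $19,546.82

After Jan 1: 159 on hand, pool $3,736.50 (≈ $23.5000 each)
After Jan 3: 286 on hand, pool $6,435.25 (≈ $22.5009 each)
Jan 4, sell 208: 208/286 × $6,435.25 → $4,680.18
After Jan 6: 285 on hand, pool $6,909.37 (≈ $24.2434 each)
After Jan 8: 434 on hand, pool $10,120.32 (≈ $23.3187 each)
Jan 9, sell 362: 362/434 × $10,120.32 → $8,441.37
After Jan 10: 374 on hand, pool $7,900.15 (≈ $21.1234 each)
Jan 11, sell 151: 151/374 × $7,900.15 → $3,189.63
After Jan 12: 535 on hand, pool $12,182.92 (≈ $22.7718 each)
After Jan 13: 884 on hand, pool $19,546.82 (≈ $22.1118 each)
Total COGS = $4,680.18 + $8,441.37 + $3,189.63 = $16,311.18
Ending inventory (cost pool remaining) = $19,546.82
Check: goods available $35,858.00 = COGS $16,311.18 + ending $19,546.82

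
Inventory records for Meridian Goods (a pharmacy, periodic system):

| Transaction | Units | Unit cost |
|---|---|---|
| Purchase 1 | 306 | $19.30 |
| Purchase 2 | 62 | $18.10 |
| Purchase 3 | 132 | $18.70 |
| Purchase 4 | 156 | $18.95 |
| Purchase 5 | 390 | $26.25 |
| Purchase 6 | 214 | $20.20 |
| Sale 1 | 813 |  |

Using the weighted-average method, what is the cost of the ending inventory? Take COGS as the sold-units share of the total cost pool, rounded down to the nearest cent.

Sale 1, sell 813: 813/1260 × $27,012.90 → $17,429.75
Ending inventory (cost pool remaining) = $9,583.15
Check: goods available $27,012.90 = COGS $17,429.75 + ending $9,583.15

Ending inventory = $9,583.15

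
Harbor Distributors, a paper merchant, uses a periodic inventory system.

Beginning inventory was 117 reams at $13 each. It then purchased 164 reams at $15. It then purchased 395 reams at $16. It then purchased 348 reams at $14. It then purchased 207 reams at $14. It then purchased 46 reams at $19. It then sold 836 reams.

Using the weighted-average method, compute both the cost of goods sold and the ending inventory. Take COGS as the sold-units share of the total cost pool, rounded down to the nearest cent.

Sale 1, sell 836: 836/1277 × $18,945.00 → $12,402.52
Ending inventory (cost pool remaining) = $6,542.48

COGS = $12,402.52; ending inventory = $6,542.48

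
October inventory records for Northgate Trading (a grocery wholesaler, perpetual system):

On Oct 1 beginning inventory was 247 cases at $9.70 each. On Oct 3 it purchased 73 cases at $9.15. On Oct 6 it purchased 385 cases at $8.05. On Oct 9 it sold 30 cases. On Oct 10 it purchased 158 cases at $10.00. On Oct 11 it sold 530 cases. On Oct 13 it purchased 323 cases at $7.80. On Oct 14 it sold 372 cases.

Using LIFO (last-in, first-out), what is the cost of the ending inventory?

Ending inventory = $2,459.95

Oct 9, 30 sold [LIFO — newest first]: 30 @ $8.05 = $241.50
Oct 11, 530 sold [LIFO — newest first]: 158 @ $10.00 + 355 @ $8.05 + 17 @ $9.15 = $4,593.30
Oct 14, 372 sold [LIFO — newest first]: 323 @ $7.80 + 49 @ $9.15 = $2,967.75
Total COGS = $241.50 + $4,593.30 + $2,967.75 = $7,802.55
Ending inventory: 247 @ $9.70 + 7 @ $9.15 = $2,459.95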